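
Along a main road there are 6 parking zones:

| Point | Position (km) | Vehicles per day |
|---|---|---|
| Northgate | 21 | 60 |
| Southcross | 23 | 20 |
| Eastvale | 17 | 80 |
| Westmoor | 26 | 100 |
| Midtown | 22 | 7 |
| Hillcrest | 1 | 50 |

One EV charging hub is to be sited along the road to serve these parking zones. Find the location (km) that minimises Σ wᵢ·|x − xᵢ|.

For a sum of weighted absolute distances on a line, the optimum is the weighted median (not the mean). Total weight W = 317; half-weight = 158.5.
Sort by position and accumulate weight:
  km 1 (Hillcrest, w=50) → cum 50
  km 17 (Eastvale, w=80) → cum 130
  km 21 (Northgate, w=60) → cum 190  ≥ 158.5 → median here
  km 22 (Midtown, w=7) → cum 197
  km 23 (Southcross, w=20) → cum 217
  km 26 (Westmoor, w=100) → cum 317
Optimal location: km 21.

x = 21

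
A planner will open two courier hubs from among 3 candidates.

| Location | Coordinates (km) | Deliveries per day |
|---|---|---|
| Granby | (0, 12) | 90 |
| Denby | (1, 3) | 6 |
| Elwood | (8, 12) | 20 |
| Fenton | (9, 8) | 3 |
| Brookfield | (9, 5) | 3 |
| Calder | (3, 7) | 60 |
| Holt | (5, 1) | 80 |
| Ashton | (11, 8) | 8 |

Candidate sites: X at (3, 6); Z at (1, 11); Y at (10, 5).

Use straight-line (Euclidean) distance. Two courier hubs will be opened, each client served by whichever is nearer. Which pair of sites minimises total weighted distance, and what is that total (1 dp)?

{X, Z}, total 884.3

Evaluate every pair (each demand assigned to the nearer of the two):
  {X, Z}: total = 884.3
  {Z, Y}: total = 1135.1
  {X, Y}: total = 1299.6
Best pair: {X, Z} with total 884.3.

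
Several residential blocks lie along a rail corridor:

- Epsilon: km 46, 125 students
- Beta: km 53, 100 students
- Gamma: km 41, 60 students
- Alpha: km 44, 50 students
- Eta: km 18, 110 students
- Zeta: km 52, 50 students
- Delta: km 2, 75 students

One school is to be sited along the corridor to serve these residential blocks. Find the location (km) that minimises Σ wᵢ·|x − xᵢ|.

For a sum of weighted absolute distances on a line, the optimum is the weighted median (not the mean). Total weight W = 570; half-weight = 285.
Sort by position and accumulate weight:
  km 2 (Delta, w=75) → cum 75
  km 18 (Eta, w=110) → cum 185
  km 41 (Gamma, w=60) → cum 245
  km 44 (Alpha, w=50) → cum 295  ≥ 285 → median here
  km 46 (Epsilon, w=125) → cum 420
  km 52 (Zeta, w=50) → cum 470
  km 53 (Beta, w=100) → cum 570
Optimal location: km 44.

x = 44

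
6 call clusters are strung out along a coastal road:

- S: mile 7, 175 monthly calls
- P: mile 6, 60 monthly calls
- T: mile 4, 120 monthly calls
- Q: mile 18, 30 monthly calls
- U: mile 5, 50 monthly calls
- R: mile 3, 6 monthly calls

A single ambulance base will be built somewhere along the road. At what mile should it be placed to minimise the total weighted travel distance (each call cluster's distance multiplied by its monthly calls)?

x = 6

For a sum of weighted absolute distances on a line, the optimum is the weighted median (not the mean). Total weight W = 441; half-weight = 220.5.
Sort by position and accumulate weight:
  mile 3 (R, w=6) → cum 6
  mile 4 (T, w=120) → cum 126
  mile 5 (U, w=50) → cum 176
  mile 6 (P, w=60) → cum 236  ≥ 220.5 → median here
  mile 7 (S, w=175) → cum 411
  mile 18 (Q, w=30) → cum 441
Optimal location: mile 6.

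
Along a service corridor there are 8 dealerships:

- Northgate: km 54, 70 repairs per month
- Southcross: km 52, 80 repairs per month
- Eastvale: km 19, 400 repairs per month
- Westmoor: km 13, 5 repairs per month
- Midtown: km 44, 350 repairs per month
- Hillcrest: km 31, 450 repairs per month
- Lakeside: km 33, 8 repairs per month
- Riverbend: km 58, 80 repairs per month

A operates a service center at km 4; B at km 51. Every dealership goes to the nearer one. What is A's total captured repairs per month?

405

The indifferent point is the midpoint (4+51)/2 = 27.5; dealerships left of it (closer to A at 4) go to A, those right go to B.
  Westmoor at 13 (w=5) → A
  Eastvale at 19 (w=400) → A
  Hillcrest at 31 (w=450) → B
  Lakeside at 33 (w=8) → B
  Midtown at 44 (w=350) → B
  Southcross at 52 (w=80) → B
  Northgate at 54 (w=70) → B
  Riverbend at 58 (w=80) → B
A captures 405; B captures 1038.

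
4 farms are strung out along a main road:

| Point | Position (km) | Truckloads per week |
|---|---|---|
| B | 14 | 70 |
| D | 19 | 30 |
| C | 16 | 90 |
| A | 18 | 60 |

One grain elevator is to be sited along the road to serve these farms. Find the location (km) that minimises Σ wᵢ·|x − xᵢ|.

x = 16

For a sum of weighted absolute distances on a line, the optimum is the weighted median (not the mean). Total weight W = 250; half-weight = 125.
Sort by position and accumulate weight:
  km 14 (B, w=70) → cum 70
  km 16 (C, w=90) → cum 160  ≥ 125 → median here
  km 18 (A, w=60) → cum 220
  km 19 (D, w=30) → cum 250
Optimal location: km 16.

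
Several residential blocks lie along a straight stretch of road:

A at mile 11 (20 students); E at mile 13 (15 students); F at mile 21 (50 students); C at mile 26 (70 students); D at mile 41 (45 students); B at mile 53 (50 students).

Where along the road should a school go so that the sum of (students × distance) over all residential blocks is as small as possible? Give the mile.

For a sum of weighted absolute distances on a line, the optimum is the weighted median (not the mean). Total weight W = 250; half-weight = 125.
Sort by position and accumulate weight:
  mile 11 (A, w=20) → cum 20
  mile 13 (E, w=15) → cum 35
  mile 21 (F, w=50) → cum 85
  mile 26 (C, w=70) → cum 155  ≥ 125 → median here
  mile 41 (D, w=45) → cum 200
  mile 53 (B, w=50) → cum 250
Optimal location: mile 26.

x = 26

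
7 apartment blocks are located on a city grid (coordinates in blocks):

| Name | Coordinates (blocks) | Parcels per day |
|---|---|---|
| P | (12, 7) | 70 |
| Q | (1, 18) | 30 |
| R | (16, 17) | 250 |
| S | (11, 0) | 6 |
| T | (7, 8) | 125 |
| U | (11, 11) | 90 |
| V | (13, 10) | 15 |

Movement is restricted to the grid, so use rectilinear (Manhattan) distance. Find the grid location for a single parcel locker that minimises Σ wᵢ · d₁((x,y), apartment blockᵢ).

Manhattan distance separates: Σwᵢ(|x−xᵢ|+|y−yᵢ|) = Σwᵢ|x−xᵢ| + Σwᵢ|y−yᵢ|, so x and y are optimised independently as 1-D weighted medians.
Total weight W = 586; half = 293.
x-coordinate, sorted with cumulative weight:
  x=1 (Q, w=30) cum 30
  x=7 (T, w=125) cum 155
  x=11 (S, w=6) cum 161
  x=11 (U, w=90) cum 251
  x=12 (P, w=70) cum 321  ← median
  x=13 (V, w=15) cum 336
  x=16 (R, w=250) cum 586
⇒ x* = 12
y-coordinate, sorted with cumulative weight:
  y=0 (S, w=6) cum 6
  y=7 (P, w=70) cum 76
  y=8 (T, w=125) cum 201
  y=10 (V, w=15) cum 216
  y=11 (U, w=90) cum 306  ← median
  y=17 (R, w=250) cum 556
  y=18 (Q, w=30) cum 586
⇒ y* = 11

(12, 11)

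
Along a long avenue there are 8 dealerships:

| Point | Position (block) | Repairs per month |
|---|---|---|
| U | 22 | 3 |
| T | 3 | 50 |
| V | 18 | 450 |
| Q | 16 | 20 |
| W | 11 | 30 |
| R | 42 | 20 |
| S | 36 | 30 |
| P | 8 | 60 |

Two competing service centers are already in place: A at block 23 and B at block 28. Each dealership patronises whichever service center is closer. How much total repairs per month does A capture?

The indifferent point is the midpoint (23+28)/2 = 25.5; dealerships left of it (closer to A at 23) go to A, those right go to B.
  T at 3 (w=50) → A
  P at 8 (w=60) → A
  W at 11 (w=30) → A
  Q at 16 (w=20) → A
  V at 18 (w=450) → A
  U at 22 (w=3) → A
  S at 36 (w=30) → B
  R at 42 (w=20) → B
A captures 613; B captures 50.

613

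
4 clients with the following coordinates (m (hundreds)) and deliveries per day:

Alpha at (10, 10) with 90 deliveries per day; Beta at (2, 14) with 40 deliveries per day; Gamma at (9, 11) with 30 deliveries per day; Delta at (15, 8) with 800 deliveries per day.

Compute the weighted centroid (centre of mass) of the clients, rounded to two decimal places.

(13.80, 8.53)

The minimiser of Σwᵢ‖p−pᵢ‖² is the weighted centroid p* = (Σwᵢpᵢ)/(Σwᵢ).
Σwᵢ = 960.
Σwᵢxᵢ = 90·10 + 40·2 + 30·9 + 800·15 = 13250.
Σwᵢyᵢ = 90·10 + 40·14 + 30·11 + 800·8 = 8190.
x* = 13250/960 = 13.80, y* = 8190/960 = 8.53.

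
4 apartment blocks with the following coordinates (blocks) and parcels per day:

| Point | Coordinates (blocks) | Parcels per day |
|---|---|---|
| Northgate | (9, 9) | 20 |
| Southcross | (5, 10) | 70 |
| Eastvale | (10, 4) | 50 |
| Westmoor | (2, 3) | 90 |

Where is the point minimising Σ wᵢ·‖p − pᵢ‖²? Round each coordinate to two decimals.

(5.26, 5.87)

The minimiser of Σwᵢ‖p−pᵢ‖² is the weighted centroid p* = (Σwᵢpᵢ)/(Σwᵢ).
Σwᵢ = 230.
Σwᵢxᵢ = 20·9 + 70·5 + 50·10 + 90·2 = 1210.
Σwᵢyᵢ = 20·9 + 70·10 + 50·4 + 90·3 = 1350.
x* = 1210/230 = 5.26, y* = 1350/230 = 5.87.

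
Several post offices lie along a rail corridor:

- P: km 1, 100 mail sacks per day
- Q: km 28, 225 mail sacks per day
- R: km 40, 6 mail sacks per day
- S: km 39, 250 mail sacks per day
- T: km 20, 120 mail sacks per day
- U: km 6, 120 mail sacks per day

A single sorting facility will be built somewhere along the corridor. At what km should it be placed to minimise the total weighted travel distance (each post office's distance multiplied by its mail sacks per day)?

For a sum of weighted absolute distances on a line, the optimum is the weighted median (not the mean). Total weight W = 821; half-weight = 410.5.
Sort by position and accumulate weight:
  km 1 (P, w=100) → cum 100
  km 6 (U, w=120) → cum 220
  km 20 (T, w=120) → cum 340
  km 28 (Q, w=225) → cum 565  ≥ 410.5 → median here
  km 39 (S, w=250) → cum 815
  km 40 (R, w=6) → cum 821
Optimal location: km 28.

x = 28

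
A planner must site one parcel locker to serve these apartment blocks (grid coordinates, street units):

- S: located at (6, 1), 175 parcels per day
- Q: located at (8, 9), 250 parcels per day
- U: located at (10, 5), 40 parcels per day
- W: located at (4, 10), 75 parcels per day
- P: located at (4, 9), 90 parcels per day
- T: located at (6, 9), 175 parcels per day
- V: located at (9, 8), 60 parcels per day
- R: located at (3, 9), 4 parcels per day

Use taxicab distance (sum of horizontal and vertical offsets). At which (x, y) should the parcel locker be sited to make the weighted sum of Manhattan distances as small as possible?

(6, 9)

Manhattan distance separates: Σwᵢ(|x−xᵢ|+|y−yᵢ|) = Σwᵢ|x−xᵢ| + Σwᵢ|y−yᵢ|, so x and y are optimised independently as 1-D weighted medians.
Total weight W = 869; half = 434.5.
x-coordinate, sorted with cumulative weight:
  x=3 (R, w=4) cum 4
  x=4 (W, w=75) cum 79
  x=4 (P, w=90) cum 169
  x=6 (S, w=175) cum 344
  x=6 (T, w=175) cum 519  ← median
  x=8 (Q, w=250) cum 769
  x=9 (V, w=60) cum 829
  x=10 (U, w=40) cum 869
⇒ x* = 6
y-coordinate, sorted with cumulative weight:
  y=1 (S, w=175) cum 175
  y=5 (U, w=40) cum 215
  y=8 (V, w=60) cum 275
  y=9 (Q, w=250) cum 525  ← median
  y=9 (P, w=90) cum 615
  y=9 (T, w=175) cum 790
  y=9 (R, w=4) cum 794
  y=10 (W, w=75) cum 869
⇒ y* = 9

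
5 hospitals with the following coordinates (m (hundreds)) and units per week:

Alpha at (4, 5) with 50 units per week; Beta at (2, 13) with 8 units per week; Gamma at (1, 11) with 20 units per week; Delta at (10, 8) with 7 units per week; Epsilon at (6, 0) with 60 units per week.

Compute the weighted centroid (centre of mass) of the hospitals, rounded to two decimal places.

The minimiser of Σwᵢ‖p−pᵢ‖² is the weighted centroid p* = (Σwᵢpᵢ)/(Σwᵢ).
Σwᵢ = 145.
Σwᵢxᵢ = 50·4 + 8·2 + 20·1 + 7·10 + 60·6 = 666.
Σwᵢyᵢ = 50·5 + 8·13 + 20·11 + 7·8 + 60·0 = 630.
x* = 666/145 = 4.59, y* = 630/145 = 4.34.

(4.59, 4.34)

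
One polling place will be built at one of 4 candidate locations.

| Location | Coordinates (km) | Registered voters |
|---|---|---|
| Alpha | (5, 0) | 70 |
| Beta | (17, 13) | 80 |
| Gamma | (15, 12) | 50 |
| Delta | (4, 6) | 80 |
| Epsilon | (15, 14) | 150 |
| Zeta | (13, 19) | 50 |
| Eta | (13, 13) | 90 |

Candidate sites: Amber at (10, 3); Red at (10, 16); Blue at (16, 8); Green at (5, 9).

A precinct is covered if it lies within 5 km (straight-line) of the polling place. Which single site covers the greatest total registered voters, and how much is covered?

Red, covering 140

Coverage radius r = 5 km; a point is covered iff (Δx)²+(Δy)² ≤ 5² = 25.
  Amber (10, 3): covers {none} → 0
  Red (10, 16): covers {Zeta, Eta} → 140
  Blue (16, 8): covers {Gamma} → 50
  Green (5, 9): covers {Delta} → 80
Maximum coverage at Red: 140 registered voters.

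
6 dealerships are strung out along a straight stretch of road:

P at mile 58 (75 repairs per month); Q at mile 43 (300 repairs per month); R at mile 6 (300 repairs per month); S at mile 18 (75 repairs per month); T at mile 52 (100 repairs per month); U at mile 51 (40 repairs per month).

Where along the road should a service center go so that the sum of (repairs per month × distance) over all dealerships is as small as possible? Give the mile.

x = 43

For a sum of weighted absolute distances on a line, the optimum is the weighted median (not the mean). Total weight W = 890; half-weight = 445.
Sort by position and accumulate weight:
  mile 6 (R, w=300) → cum 300
  mile 18 (S, w=75) → cum 375
  mile 43 (Q, w=300) → cum 675  ≥ 445 → median here
  mile 51 (U, w=40) → cum 715
  mile 52 (T, w=100) → cum 815
  mile 58 (P, w=75) → cum 890
Optimal location: mile 43.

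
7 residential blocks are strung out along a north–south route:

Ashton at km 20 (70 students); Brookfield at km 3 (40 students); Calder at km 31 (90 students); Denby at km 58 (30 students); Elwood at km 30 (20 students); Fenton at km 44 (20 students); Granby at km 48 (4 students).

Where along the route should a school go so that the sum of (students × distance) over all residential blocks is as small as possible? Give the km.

x = 31

For a sum of weighted absolute distances on a line, the optimum is the weighted median (not the mean). Total weight W = 274; half-weight = 137.
Sort by position and accumulate weight:
  km 3 (Brookfield, w=40) → cum 40
  km 20 (Ashton, w=70) → cum 110
  km 30 (Elwood, w=20) → cum 130
  km 31 (Calder, w=90) → cum 220  ≥ 137 → median here
  km 44 (Fenton, w=20) → cum 240
  km 48 (Granby, w=4) → cum 244
  km 58 (Denby, w=30) → cum 274
Optimal location: km 31.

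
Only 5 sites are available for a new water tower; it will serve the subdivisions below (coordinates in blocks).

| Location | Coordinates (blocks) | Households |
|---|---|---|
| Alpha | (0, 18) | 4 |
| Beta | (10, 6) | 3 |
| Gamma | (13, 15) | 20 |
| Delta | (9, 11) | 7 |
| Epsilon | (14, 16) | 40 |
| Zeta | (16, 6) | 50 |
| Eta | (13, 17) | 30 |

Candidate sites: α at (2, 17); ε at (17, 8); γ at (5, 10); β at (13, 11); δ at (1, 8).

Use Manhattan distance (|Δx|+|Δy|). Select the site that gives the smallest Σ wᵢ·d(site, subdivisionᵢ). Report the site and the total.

β, total 1032 blocks

Total weighted distance at each candidate:
  α (2, 17): total = 2520
  ε (17, 8): total = 1412
  γ (5, 10): total = 2174
  β (13, 11): total = 1032
  δ (1, 8): total = 2854
Minimum is at β with total 1032 blocks.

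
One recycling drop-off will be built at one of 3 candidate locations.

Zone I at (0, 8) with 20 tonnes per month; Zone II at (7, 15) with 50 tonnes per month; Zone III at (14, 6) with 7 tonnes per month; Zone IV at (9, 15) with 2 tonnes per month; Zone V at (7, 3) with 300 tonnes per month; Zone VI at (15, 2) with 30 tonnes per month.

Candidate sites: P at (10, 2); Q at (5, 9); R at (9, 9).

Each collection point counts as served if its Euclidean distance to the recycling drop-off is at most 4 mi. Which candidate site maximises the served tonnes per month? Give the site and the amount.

Coverage radius r = 4 mi; a point is covered iff (Δx)²+(Δy)² ≤ 4² = 16.
  P (10, 2): covers {Zone V} → 300
  Q (5, 9): covers {none} → 0
  R (9, 9): covers {none} → 0
Maximum coverage at P: 300 tonnes per month.

P, covering 300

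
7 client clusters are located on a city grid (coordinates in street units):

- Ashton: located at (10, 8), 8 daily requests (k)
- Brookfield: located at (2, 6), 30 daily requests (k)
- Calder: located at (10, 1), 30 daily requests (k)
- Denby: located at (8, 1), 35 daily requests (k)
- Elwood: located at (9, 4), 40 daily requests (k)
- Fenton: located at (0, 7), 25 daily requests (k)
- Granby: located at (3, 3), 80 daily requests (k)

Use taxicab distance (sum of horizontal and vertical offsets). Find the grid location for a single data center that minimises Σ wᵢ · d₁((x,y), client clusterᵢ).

Manhattan distance separates: Σwᵢ(|x−xᵢ|+|y−yᵢ|) = Σwᵢ|x−xᵢ| + Σwᵢ|y−yᵢ|, so x and y are optimised independently as 1-D weighted medians.
Total weight W = 248; half = 124.
x-coordinate, sorted with cumulative weight:
  x=0 (Fenton, w=25) cum 25
  x=2 (Brookfield, w=30) cum 55
  x=3 (Granby, w=80) cum 135  ← median
  x=8 (Denby, w=35) cum 170
  x=9 (Elwood, w=40) cum 210
  x=10 (Ashton, w=8) cum 218
  x=10 (Calder, w=30) cum 248
⇒ x* = 3
y-coordinate, sorted with cumulative weight:
  y=1 (Calder, w=30) cum 30
  y=1 (Denby, w=35) cum 65
  y=3 (Granby, w=80) cum 145  ← median
  y=4 (Elwood, w=40) cum 185
  y=6 (Brookfield, w=30) cum 215
  y=7 (Fenton, w=25) cum 240
  y=8 (Ashton, w=8) cum 248
⇒ y* = 3

(3, 3)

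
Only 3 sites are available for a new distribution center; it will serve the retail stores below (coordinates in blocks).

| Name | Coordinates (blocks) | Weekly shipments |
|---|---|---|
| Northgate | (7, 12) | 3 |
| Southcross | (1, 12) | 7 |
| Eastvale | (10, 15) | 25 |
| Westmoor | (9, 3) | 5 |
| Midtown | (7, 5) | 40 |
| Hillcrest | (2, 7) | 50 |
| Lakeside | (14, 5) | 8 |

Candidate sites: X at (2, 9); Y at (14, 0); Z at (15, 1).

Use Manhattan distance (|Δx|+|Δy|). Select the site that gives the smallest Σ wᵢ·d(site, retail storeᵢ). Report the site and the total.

X, total 1055 blocks

Total weighted distance at each candidate:
  X (2, 9): total = 1055
  Y (14, 0): total = 2217
  Z (15, 1): total = 2217
Minimum is at X with total 1055 blocks.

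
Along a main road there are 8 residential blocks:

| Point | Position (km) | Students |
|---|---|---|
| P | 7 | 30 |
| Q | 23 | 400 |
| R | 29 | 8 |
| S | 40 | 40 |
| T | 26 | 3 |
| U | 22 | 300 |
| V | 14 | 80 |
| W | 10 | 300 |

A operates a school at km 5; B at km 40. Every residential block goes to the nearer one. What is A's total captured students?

The indifferent point is the midpoint (5+40)/2 = 22.5; residential blocks left of it (closer to A at 5) go to A, those right go to B.
  P at 7 (w=30) → A
  W at 10 (w=300) → A
  V at 14 (w=80) → A
  U at 22 (w=300) → A
  Q at 23 (w=400) → B
  T at 26 (w=3) → B
  R at 29 (w=8) → B
  S at 40 (w=40) → B
A captures 710; B captures 451.

710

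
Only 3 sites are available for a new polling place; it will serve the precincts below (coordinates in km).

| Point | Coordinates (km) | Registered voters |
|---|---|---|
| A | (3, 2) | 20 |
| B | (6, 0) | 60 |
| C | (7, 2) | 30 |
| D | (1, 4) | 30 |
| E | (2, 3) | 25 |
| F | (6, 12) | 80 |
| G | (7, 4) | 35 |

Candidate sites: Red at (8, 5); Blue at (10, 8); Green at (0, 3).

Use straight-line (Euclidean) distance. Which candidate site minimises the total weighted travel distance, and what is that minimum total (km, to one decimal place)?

Red, total 1536.7 km

Total weighted distance at each candidate:
  Red (8, 5): total = 1536.7
  Blue (10, 8): total = 2081.2
  Green (0, 3): total = 1883.1
Minimum is at Red with total 1536.7 km.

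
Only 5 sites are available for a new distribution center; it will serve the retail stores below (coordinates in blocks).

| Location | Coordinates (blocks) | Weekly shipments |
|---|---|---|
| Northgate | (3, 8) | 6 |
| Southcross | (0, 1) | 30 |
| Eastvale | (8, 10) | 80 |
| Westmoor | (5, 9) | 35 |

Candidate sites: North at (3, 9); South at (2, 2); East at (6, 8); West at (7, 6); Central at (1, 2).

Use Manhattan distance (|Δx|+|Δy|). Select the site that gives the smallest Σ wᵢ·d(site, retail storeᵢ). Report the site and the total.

Total weighted distance at each candidate:
  North (3, 9): total = 886
  South (2, 2): total = 1602
  East (6, 8): total = 798
  West (7, 6): total = 971
  Central (1, 2): total = 1693
Minimum is at East with total 798 blocks.

East, total 798 blocks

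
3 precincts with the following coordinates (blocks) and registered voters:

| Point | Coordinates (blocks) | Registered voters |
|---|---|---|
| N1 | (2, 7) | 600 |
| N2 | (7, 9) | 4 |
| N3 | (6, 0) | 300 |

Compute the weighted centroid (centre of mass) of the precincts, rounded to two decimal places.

(3.35, 4.69)

The minimiser of Σwᵢ‖p−pᵢ‖² is the weighted centroid p* = (Σwᵢpᵢ)/(Σwᵢ).
Σwᵢ = 904.
Σwᵢxᵢ = 600·2 + 4·7 + 300·6 = 3028.
Σwᵢyᵢ = 600·7 + 4·9 + 300·0 = 4236.
x* = 3028/904 = 3.35, y* = 4236/904 = 4.69.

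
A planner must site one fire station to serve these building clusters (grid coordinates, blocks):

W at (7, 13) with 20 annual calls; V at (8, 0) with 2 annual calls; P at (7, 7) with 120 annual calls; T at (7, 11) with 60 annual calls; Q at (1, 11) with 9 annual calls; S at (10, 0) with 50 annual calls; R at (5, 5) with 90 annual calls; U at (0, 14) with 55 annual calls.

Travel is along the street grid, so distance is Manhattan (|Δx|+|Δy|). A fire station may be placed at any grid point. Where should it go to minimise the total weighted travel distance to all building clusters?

Manhattan distance separates: Σwᵢ(|x−xᵢ|+|y−yᵢ|) = Σwᵢ|x−xᵢ| + Σwᵢ|y−yᵢ|, so x and y are optimised independently as 1-D weighted medians.
Total weight W = 406; half = 203.
x-coordinate, sorted with cumulative weight:
  x=0 (U, w=55) cum 55
  x=1 (Q, w=9) cum 64
  x=5 (R, w=90) cum 154
  x=7 (W, w=20) cum 174
  x=7 (P, w=120) cum 294  ← median
  x=7 (T, w=60) cum 354
  x=8 (V, w=2) cum 356
  x=10 (S, w=50) cum 406
⇒ x* = 7
y-coordinate, sorted with cumulative weight:
  y=0 (V, w=2) cum 2
  y=0 (S, w=50) cum 52
  y=5 (R, w=90) cum 142
  y=7 (P, w=120) cum 262  ← median
  y=11 (T, w=60) cum 322
  y=11 (Q, w=9) cum 331
  y=13 (W, w=20) cum 351
  y=14 (U, w=55) cum 406
⇒ y* = 7

(7, 7)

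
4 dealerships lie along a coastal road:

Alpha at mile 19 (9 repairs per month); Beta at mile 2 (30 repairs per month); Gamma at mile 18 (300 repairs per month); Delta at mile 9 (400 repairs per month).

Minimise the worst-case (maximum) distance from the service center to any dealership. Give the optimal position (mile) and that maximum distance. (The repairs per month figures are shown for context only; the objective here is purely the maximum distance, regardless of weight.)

The 1-center on a line is the midpoint of the two extreme points: leftmost at 2, rightmost at 19.
Optimal location = (2 + 19)/2 = 10.5; maximum distance = (19 − 2)/2 = 8.5.

location 10.5, max distance 8.5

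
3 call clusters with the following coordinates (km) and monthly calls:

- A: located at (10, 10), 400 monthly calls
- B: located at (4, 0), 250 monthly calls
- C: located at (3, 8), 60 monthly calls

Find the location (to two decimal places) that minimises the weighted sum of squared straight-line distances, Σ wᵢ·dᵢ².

The minimiser of Σwᵢ‖p−pᵢ‖² is the weighted centroid p* = (Σwᵢpᵢ)/(Σwᵢ).
Σwᵢ = 710.
Σwᵢxᵢ = 400·10 + 250·4 + 60·3 = 5180.
Σwᵢyᵢ = 400·10 + 250·0 + 60·8 = 4480.
x* = 5180/710 = 7.30, y* = 4480/710 = 6.31.

(7.30, 6.31)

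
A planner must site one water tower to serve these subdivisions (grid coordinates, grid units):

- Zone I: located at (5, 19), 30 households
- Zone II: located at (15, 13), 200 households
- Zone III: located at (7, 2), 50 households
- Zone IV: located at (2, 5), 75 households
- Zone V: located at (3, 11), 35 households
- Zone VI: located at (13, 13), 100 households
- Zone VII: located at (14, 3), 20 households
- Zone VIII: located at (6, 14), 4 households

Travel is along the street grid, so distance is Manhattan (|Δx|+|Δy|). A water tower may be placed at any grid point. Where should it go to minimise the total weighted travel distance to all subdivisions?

Manhattan distance separates: Σwᵢ(|x−xᵢ|+|y−yᵢ|) = Σwᵢ|x−xᵢ| + Σwᵢ|y−yᵢ|, so x and y are optimised independently as 1-D weighted medians.
Total weight W = 514; half = 257.
x-coordinate, sorted with cumulative weight:
  x=2 (Zone IV, w=75) cum 75
  x=3 (Zone V, w=35) cum 110
  x=5 (Zone I, w=30) cum 140
  x=6 (Zone VIII, w=4) cum 144
  x=7 (Zone III, w=50) cum 194
  x=13 (Zone VI, w=100) cum 294  ← median
  x=14 (Zone VII, w=20) cum 314
  x=15 (Zone II, w=200) cum 514
⇒ x* = 13
y-coordinate, sorted with cumulative weight:
  y=2 (Zone III, w=50) cum 50
  y=3 (Zone VII, w=20) cum 70
  y=5 (Zone IV, w=75) cum 145
  y=11 (Zone V, w=35) cum 180
  y=13 (Zone II, w=200) cum 380  ← median
  y=13 (Zone VI, w=100) cum 480
  y=14 (Zone VIII, w=4) cum 484
  y=19 (Zone I, w=30) cum 514
⇒ y* = 13

(13, 13)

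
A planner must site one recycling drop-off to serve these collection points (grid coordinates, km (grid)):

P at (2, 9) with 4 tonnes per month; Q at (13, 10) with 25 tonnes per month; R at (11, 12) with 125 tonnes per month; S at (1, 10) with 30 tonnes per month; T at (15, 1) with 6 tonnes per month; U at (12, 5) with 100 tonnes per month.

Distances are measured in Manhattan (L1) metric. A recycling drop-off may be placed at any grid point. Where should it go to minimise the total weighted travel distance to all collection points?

Manhattan distance separates: Σwᵢ(|x−xᵢ|+|y−yᵢ|) = Σwᵢ|x−xᵢ| + Σwᵢ|y−yᵢ|, so x and y are optimised independently as 1-D weighted medians.
Total weight W = 290; half = 145.
x-coordinate, sorted with cumulative weight:
  x=1 (S, w=30) cum 30
  x=2 (P, w=4) cum 34
  x=11 (R, w=125) cum 159  ← median
  x=12 (U, w=100) cum 259
  x=13 (Q, w=25) cum 284
  x=15 (T, w=6) cum 290
⇒ x* = 11
y-coordinate, sorted with cumulative weight:
  y=1 (T, w=6) cum 6
  y=5 (U, w=100) cum 106
  y=9 (P, w=4) cum 110
  y=10 (Q, w=25) cum 135
  y=10 (S, w=30) cum 165  ← median
  y=12 (R, w=125) cum 290
⇒ y* = 10

(11, 10)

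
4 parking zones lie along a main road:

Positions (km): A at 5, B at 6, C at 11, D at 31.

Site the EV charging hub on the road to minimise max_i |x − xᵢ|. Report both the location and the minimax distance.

location 18, max distance 13

The 1-center on a line is the midpoint of the two extreme points: leftmost at 5, rightmost at 31.
Optimal location = (5 + 31)/2 = 18; maximum distance = (31 − 5)/2 = 13.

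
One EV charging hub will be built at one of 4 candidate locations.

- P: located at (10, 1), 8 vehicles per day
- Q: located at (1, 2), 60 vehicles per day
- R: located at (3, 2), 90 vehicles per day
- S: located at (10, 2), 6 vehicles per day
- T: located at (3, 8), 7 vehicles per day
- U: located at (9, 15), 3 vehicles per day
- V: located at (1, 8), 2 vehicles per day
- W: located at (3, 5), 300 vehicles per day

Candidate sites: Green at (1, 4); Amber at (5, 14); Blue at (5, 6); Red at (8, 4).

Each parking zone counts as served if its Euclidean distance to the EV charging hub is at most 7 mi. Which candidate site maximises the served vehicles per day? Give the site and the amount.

Coverage radius r = 7 mi; a point is covered iff (Δx)²+(Δy)² ≤ 7² = 49.
  Green (1, 4): covers {Q, R, T, V, W} → 459
  Amber (5, 14): covers {T, U} → 10
  Blue (5, 6): covers {Q, R, S, T, V, W} → 465
  Red (8, 4): covers {P, R, S, T, W} → 411
Maximum coverage at Blue: 465 vehicles per day.

Blue, covering 465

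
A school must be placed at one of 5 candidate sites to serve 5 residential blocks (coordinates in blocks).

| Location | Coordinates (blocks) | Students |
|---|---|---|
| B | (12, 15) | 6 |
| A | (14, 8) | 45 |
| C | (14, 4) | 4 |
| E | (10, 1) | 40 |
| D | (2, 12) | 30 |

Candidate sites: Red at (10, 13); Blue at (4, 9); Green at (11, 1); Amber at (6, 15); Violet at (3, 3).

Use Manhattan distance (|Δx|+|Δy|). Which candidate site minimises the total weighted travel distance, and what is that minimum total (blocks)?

Total weighted distance at each candidate:
  Red (10, 13): total = 1231
  Blue (4, 9): total = 1349
  Green (11, 1): total = 1204
  Amber (6, 15): total = 1717
  Violet (3, 3): total = 1554
Minimum is at Green with total 1204 blocks.

Green, total 1204 blocks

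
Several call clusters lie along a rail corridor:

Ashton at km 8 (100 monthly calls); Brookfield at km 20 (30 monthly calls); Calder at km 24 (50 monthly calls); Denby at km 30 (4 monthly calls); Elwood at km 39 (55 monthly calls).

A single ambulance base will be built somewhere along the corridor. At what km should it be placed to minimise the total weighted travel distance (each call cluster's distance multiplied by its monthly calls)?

For a sum of weighted absolute distances on a line, the optimum is the weighted median (not the mean). Total weight W = 239; half-weight = 119.5.
Sort by position and accumulate weight:
  km 8 (Ashton, w=100) → cum 100
  km 20 (Brookfield, w=30) → cum 130  ≥ 119.5 → median here
  km 24 (Calder, w=50) → cum 180
  km 30 (Denby, w=4) → cum 184
  km 39 (Elwood, w=55) → cum 239
Optimal location: km 20.

x = 20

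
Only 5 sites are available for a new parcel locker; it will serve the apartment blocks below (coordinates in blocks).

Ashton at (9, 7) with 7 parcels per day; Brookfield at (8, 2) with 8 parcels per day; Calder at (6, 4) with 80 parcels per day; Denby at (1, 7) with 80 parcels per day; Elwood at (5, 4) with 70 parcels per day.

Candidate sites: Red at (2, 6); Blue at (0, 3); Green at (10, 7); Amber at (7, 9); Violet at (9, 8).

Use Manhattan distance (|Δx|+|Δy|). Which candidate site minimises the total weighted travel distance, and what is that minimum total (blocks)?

Total weighted distance at each candidate:
  Red (2, 6): total = 1126
  Blue (0, 3): total = 1543
  Green (10, 7): total = 1903
  Amber (7, 9): total = 1702
  Violet (9, 8): total = 1903
Minimum is at Red with total 1126 blocks.

Red, total 1126 blocks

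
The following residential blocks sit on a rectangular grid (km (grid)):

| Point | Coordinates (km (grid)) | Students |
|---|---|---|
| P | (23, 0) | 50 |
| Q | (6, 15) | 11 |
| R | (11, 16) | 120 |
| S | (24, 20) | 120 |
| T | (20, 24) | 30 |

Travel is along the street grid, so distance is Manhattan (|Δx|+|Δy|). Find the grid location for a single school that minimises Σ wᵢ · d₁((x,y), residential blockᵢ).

Manhattan distance separates: Σwᵢ(|x−xᵢ|+|y−yᵢ|) = Σwᵢ|x−xᵢ| + Σwᵢ|y−yᵢ|, so x and y are optimised independently as 1-D weighted medians.
Total weight W = 331; half = 165.5.
x-coordinate, sorted with cumulative weight:
  x=6 (Q, w=11) cum 11
  x=11 (R, w=120) cum 131
  x=20 (T, w=30) cum 161
  x=23 (P, w=50) cum 211  ← median
  x=24 (S, w=120) cum 331
⇒ x* = 23
y-coordinate, sorted with cumulative weight:
  y=0 (P, w=50) cum 50
  y=15 (Q, w=11) cum 61
  y=16 (R, w=120) cum 181  ← median
  y=20 (S, w=120) cum 301
  y=24 (T, w=30) cum 331
⇒ y* = 16

(23, 16)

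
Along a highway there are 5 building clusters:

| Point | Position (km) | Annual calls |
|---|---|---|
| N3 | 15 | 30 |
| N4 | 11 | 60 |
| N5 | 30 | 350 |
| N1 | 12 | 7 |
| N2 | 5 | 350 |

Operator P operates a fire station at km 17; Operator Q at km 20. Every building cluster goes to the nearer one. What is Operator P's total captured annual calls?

The indifferent point is the midpoint (17+20)/2 = 18.5; building clusters left of it (closer to Operator P at 17) go to Operator P, those right go to Operator Q.
  N2 at 5 (w=350) → Operator P
  N4 at 11 (w=60) → Operator P
  N1 at 12 (w=7) → Operator P
  N3 at 15 (w=30) → Operator P
  N5 at 30 (w=350) → Operator Q
Operator P captures 447; Operator Q captures 350.

447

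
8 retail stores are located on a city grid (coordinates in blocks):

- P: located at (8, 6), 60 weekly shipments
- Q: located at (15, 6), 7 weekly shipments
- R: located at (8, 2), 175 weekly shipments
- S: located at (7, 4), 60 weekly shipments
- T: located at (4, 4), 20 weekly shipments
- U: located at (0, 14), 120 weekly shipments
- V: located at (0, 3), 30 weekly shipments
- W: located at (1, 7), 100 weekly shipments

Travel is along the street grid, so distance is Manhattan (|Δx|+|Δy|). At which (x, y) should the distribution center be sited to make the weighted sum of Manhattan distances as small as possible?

(7, 6)

Manhattan distance separates: Σwᵢ(|x−xᵢ|+|y−yᵢ|) = Σwᵢ|x−xᵢ| + Σwᵢ|y−yᵢ|, so x and y are optimised independently as 1-D weighted medians.
Total weight W = 572; half = 286.
x-coordinate, sorted with cumulative weight:
  x=0 (U, w=120) cum 120
  x=0 (V, w=30) cum 150
  x=1 (W, w=100) cum 250
  x=4 (T, w=20) cum 270
  x=7 (S, w=60) cum 330  ← median
  x=8 (P, w=60) cum 390
  x=8 (R, w=175) cum 565
  x=15 (Q, w=7) cum 572
⇒ x* = 7
y-coordinate, sorted with cumulative weight:
  y=2 (R, w=175) cum 175
  y=3 (V, w=30) cum 205
  y=4 (S, w=60) cum 265
  y=4 (T, w=20) cum 285
  y=6 (P, w=60) cum 345  ← median
  y=6 (Q, w=7) cum 352
  y=7 (W, w=100) cum 452
  y=14 (U, w=120) cum 572
⇒ y* = 6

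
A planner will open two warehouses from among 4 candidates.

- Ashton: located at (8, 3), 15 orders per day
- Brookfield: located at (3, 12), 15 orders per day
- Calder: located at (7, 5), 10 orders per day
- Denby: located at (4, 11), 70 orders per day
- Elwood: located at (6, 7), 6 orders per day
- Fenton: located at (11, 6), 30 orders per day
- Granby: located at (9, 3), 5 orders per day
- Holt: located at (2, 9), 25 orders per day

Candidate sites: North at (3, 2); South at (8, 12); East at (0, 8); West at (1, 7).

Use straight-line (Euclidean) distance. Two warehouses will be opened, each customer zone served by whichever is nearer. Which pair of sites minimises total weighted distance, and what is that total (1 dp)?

Evaluate every pair (each demand assigned to the nearer of the two):
  {South, West}: total = 879.7
  {South, East}: total = 904.1
  {North, South}: total = 921.8
  {North, East}: total = 941.1
  {North, West}: total = 941.9
  {East, West}: total = 1041.3
Best pair: {South, West} with total 879.7.

{South, West}, total 879.7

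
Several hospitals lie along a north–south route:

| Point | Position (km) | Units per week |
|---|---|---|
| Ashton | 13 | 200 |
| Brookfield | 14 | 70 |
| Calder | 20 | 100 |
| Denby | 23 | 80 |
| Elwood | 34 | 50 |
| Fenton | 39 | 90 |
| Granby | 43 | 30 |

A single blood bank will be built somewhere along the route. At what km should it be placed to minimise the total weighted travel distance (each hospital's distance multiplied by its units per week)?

x = 20

For a sum of weighted absolute distances on a line, the optimum is the weighted median (not the mean). Total weight W = 620; half-weight = 310.
Sort by position and accumulate weight:
  km 13 (Ashton, w=200) → cum 200
  km 14 (Brookfield, w=70) → cum 270
  km 20 (Calder, w=100) → cum 370  ≥ 310 → median here
  km 23 (Denby, w=80) → cum 450
  km 34 (Elwood, w=50) → cum 500
  km 39 (Fenton, w=90) → cum 590
  km 43 (Granby, w=30) → cum 620
Optimal location: km 20.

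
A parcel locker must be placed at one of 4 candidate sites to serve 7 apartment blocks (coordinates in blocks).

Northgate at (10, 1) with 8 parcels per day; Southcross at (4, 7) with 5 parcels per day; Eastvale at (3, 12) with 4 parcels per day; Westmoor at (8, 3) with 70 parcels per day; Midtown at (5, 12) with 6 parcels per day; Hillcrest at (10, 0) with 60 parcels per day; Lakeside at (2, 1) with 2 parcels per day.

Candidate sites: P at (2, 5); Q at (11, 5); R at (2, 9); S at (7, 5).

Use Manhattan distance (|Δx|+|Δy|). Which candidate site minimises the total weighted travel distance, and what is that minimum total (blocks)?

Total weighted distance at each candidate:
  P (2, 5): total = 1556
  Q (11, 5): total = 959
  R (2, 9): total = 2076
  S (7, 5): total = 887
Minimum is at S with total 887 blocks.

S, total 887 blocks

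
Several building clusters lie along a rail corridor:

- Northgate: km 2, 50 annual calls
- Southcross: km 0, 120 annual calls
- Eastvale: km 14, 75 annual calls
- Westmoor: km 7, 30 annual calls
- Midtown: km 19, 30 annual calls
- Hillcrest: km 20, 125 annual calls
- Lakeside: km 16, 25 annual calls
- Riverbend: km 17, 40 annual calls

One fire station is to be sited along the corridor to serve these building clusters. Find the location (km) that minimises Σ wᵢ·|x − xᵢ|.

x = 14

For a sum of weighted absolute distances on a line, the optimum is the weighted median (not the mean). Total weight W = 495; half-weight = 247.5.
Sort by position and accumulate weight:
  km 0 (Southcross, w=120) → cum 120
  km 2 (Northgate, w=50) → cum 170
  km 7 (Westmoor, w=30) → cum 200
  km 14 (Eastvale, w=75) → cum 275  ≥ 247.5 → median here
  km 16 (Lakeside, w=25) → cum 300
  km 17 (Riverbend, w=40) → cum 340
  km 19 (Midtown, w=30) → cum 370
  km 20 (Hillcrest, w=125) → cum 495
Optimal location: km 14.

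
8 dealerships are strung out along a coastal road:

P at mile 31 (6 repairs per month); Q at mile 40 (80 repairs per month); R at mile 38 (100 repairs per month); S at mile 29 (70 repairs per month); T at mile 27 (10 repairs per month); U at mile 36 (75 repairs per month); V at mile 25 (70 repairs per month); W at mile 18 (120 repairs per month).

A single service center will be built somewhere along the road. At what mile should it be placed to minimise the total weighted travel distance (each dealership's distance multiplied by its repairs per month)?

x = 29

For a sum of weighted absolute distances on a line, the optimum is the weighted median (not the mean). Total weight W = 531; half-weight = 265.5.
Sort by position and accumulate weight:
  mile 18 (W, w=120) → cum 120
  mile 25 (V, w=70) → cum 190
  mile 27 (T, w=10) → cum 200
  mile 29 (S, w=70) → cum 270  ≥ 265.5 → median here
  mile 31 (P, w=6) → cum 276
  mile 36 (U, w=75) → cum 351
  mile 38 (R, w=100) → cum 451
  mile 40 (Q, w=80) → cum 531
Optimal location: mile 29.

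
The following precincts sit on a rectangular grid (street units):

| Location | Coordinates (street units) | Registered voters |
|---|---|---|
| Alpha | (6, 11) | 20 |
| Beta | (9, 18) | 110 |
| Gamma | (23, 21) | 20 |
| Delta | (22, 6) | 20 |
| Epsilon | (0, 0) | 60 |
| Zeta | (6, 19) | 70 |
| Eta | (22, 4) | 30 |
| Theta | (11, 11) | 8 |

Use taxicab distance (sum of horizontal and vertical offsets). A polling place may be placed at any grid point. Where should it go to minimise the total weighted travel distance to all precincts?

Manhattan distance separates: Σwᵢ(|x−xᵢ|+|y−yᵢ|) = Σwᵢ|x−xᵢ| + Σwᵢ|y−yᵢ|, so x and y are optimised independently as 1-D weighted medians.
Total weight W = 338; half = 169.
x-coordinate, sorted with cumulative weight:
  x=0 (Epsilon, w=60) cum 60
  x=6 (Alpha, w=20) cum 80
  x=6 (Zeta, w=70) cum 150
  x=9 (Beta, w=110) cum 260  ← median
  x=11 (Theta, w=8) cum 268
  x=22 (Delta, w=20) cum 288
  x=22 (Eta, w=30) cum 318
  x=23 (Gamma, w=20) cum 338
⇒ x* = 9
y-coordinate, sorted with cumulative weight:
  y=0 (Epsilon, w=60) cum 60
  y=4 (Eta, w=30) cum 90
  y=6 (Delta, w=20) cum 110
  y=11 (Alpha, w=20) cum 130
  y=11 (Theta, w=8) cum 138
  y=18 (Beta, w=110) cum 248  ← median
  y=19 (Zeta, w=70) cum 318
  y=21 (Gamma, w=20) cum 338
⇒ y* = 18

(9, 18)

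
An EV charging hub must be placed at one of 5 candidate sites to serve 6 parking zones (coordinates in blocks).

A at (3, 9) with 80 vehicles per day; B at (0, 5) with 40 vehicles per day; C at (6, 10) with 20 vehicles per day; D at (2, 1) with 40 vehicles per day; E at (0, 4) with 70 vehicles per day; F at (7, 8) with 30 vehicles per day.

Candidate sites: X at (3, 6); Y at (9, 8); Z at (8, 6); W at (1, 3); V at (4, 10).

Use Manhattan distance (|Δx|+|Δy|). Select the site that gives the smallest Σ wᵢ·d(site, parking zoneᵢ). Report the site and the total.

X, total 1310 blocks

Total weighted distance at each candidate:
  X (3, 6): total = 1310
  Y (9, 8): total = 2670
  Z (8, 6): total = 2350
  W (1, 3): total = 1590
  V (4, 10): total = 1850
Minimum is at X with total 1310 blocks.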